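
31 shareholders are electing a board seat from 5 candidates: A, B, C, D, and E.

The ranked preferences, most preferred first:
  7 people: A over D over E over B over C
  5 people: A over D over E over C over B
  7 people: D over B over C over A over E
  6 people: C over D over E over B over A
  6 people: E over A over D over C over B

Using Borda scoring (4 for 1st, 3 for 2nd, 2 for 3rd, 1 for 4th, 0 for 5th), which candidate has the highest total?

A: 7×4 + 5×4 + 7×1 + 6×0 + 6×3 = 73
B: 7×1 + 5×0 + 7×3 + 6×1 + 6×0 = 34
C: 7×0 + 5×1 + 7×2 + 6×4 + 6×1 = 49
D: 7×3 + 5×3 + 7×4 + 6×3 + 6×2 = 94
E: 7×2 + 5×2 + 7×0 + 6×2 + 6×4 = 60

D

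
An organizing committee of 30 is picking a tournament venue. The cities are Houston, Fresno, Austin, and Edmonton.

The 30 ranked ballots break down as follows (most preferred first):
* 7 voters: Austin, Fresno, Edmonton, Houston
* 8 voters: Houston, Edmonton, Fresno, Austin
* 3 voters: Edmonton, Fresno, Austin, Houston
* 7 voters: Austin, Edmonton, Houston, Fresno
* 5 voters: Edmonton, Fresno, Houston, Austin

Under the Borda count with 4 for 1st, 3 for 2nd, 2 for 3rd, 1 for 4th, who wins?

Houston: 7×1 + 8×4 + 3×1 + 7×2 + 5×2 = 66
Fresno: 7×3 + 8×2 + 3×3 + 7×1 + 5×3 = 68
Austin: 7×4 + 8×1 + 3×2 + 7×4 + 5×1 = 75
Edmonton: 7×2 + 8×3 + 3×4 + 7×3 + 5×4 = 91

Edmonton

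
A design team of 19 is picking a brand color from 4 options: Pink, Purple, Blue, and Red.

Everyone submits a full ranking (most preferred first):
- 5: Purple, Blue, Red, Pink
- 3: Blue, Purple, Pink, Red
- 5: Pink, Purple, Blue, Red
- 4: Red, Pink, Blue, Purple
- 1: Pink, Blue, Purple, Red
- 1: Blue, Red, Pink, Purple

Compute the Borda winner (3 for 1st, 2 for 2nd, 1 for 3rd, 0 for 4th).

Blue

Pink: 5×0 + 3×1 + 5×3 + 4×2 + 1×3 + 1×1 = 30
Purple: 5×3 + 3×2 + 5×2 + 4×0 + 1×1 + 1×0 = 32
Blue: 5×2 + 3×3 + 5×1 + 4×1 + 1×2 + 1×3 = 33
Red: 5×1 + 3×0 + 5×0 + 4×3 + 1×0 + 1×2 = 19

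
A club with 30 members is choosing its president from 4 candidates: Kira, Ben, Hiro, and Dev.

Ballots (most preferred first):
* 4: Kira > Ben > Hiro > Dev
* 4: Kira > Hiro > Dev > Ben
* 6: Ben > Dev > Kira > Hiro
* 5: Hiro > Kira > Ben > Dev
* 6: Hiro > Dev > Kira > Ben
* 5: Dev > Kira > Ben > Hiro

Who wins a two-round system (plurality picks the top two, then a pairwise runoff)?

Round 1 first-place votes: Kira 8, Ben 6, Hiro 11, Dev 5. Hiro and Kira advance.
Runoff: Hiro is ranked above Kira on 11 ballots, Kira above Hiro on 19.

Kira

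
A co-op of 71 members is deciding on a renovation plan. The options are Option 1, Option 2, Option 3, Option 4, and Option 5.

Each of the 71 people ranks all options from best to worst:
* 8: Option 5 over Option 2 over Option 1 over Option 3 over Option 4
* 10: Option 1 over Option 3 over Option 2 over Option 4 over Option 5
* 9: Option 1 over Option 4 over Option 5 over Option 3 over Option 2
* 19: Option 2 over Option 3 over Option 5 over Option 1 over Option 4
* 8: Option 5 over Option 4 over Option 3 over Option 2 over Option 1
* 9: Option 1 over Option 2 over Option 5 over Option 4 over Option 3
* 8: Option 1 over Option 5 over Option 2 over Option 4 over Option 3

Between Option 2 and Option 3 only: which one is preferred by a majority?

Option 2 is ranked above Option 3 on 44 ballots; Option 3 above Option 2 on 27.

Option 2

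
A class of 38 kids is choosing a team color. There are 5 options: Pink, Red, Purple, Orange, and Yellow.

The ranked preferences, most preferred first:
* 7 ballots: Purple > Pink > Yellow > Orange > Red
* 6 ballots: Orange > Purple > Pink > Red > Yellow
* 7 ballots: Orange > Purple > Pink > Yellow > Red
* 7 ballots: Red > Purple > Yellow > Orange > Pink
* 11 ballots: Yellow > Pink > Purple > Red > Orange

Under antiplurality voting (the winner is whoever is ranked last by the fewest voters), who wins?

Purple

Last-place votes: Pink 7, Red 14, Purple 0, Orange 11, Yellow 6.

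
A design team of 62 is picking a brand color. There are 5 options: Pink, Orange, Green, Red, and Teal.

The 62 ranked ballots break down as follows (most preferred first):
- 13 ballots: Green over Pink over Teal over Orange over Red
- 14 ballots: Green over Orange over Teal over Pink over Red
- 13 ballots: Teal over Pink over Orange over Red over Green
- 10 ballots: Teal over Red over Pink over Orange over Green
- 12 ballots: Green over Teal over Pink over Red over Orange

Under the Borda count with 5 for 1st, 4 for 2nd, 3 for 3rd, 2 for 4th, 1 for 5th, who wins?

Pink: 13×4 + 14×2 + 13×4 + 10×3 + 12×3 = 198
Orange: 13×2 + 14×4 + 13×3 + 10×2 + 12×1 = 153
Green: 13×5 + 14×5 + 13×1 + 10×1 + 12×5 = 218
Red: 13×1 + 14×1 + 13×2 + 10×4 + 12×2 = 117
Teal: 13×3 + 14×3 + 13×5 + 10×5 + 12×4 = 244

Teal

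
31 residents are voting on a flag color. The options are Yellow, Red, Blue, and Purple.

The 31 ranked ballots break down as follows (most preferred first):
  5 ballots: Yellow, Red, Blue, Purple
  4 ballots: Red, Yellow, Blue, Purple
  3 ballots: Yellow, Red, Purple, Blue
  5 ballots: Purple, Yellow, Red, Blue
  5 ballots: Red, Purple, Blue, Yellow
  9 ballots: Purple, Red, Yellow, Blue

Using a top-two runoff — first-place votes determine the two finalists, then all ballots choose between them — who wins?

Red

Round 1 first-place votes: Yellow 8, Red 9, Blue 0, Purple 14. Purple and Red advance.
Runoff: Purple is ranked above Red on 14 ballots, Red above Purple on 17.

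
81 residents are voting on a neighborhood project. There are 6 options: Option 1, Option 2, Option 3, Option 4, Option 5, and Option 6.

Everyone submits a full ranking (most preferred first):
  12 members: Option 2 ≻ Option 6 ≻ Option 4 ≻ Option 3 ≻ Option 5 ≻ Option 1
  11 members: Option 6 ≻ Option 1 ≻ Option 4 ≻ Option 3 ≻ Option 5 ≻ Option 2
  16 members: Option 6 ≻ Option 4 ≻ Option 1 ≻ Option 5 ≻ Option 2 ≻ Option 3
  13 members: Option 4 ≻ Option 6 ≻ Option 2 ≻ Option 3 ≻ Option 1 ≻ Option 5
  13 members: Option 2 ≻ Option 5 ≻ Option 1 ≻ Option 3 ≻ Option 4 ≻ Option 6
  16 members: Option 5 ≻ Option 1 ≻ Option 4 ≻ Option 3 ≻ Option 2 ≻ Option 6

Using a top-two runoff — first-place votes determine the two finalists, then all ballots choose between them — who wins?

Option 2

Round 1 first-place votes: Option 1 0, Option 2 25, Option 3 0, Option 4 13, Option 5 16, Option 6 27. Option 6 and Option 2 advance.
Runoff: Option 6 is ranked above Option 2 on 40 ballots, Option 2 above Option 6 on 41.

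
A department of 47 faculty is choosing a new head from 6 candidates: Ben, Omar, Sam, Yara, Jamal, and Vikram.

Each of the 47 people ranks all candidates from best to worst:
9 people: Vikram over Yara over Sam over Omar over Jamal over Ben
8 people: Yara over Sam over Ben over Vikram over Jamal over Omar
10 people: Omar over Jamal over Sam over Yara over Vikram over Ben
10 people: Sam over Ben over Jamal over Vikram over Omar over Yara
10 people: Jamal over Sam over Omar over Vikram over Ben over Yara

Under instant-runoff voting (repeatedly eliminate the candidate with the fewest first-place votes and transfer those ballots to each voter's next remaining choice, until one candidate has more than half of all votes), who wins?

Sam

Round 1: Ben 0, Omar 10, Sam 10, Yara 8, Jamal 10, Vikram 9. Ben eliminated.
Round 2: Omar 10, Sam 10, Yara 8, Jamal 10, Vikram 9. Yara eliminated.
Round 3: Omar 10, Sam 18, Jamal 10, Vikram 9. Vikram eliminated.
Round 4: Omar 10, Sam 27, Jamal 10. Sam has a majority (≥24).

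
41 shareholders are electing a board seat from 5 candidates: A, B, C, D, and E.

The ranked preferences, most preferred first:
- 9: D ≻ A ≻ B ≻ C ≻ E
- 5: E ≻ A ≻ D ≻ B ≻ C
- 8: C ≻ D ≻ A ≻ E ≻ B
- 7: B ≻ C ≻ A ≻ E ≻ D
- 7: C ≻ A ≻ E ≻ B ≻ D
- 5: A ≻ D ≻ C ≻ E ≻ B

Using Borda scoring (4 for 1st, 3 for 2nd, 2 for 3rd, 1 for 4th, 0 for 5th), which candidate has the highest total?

A

A: 9×3 + 5×3 + 8×2 + 7×2 + 7×3 + 5×4 = 113
B: 9×2 + 5×1 + 8×0 + 7×4 + 7×1 + 5×0 = 58
C: 9×1 + 5×0 + 8×4 + 7×3 + 7×4 + 5×2 = 100
D: 9×4 + 5×2 + 8×3 + 7×0 + 7×0 + 5×3 = 85
E: 9×0 + 5×4 + 8×1 + 7×1 + 7×2 + 5×1 = 54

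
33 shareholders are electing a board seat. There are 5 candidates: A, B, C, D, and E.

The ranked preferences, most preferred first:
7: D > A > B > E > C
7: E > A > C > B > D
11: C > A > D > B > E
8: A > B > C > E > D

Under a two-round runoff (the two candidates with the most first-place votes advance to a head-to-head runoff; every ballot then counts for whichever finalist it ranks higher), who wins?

A

Round 1 first-place votes: A 8, B 0, C 11, D 7, E 7. C and A advance.
Runoff: C is ranked above A on 11 ballots, A above C on 22.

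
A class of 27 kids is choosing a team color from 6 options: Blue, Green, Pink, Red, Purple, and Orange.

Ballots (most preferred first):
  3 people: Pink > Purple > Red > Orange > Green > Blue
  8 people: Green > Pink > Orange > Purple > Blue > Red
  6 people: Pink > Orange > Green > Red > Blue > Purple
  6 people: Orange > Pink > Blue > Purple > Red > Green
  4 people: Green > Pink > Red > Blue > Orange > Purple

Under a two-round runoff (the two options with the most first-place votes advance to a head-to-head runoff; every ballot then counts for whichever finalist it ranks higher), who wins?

Round 1 first-place votes: Blue 0, Green 12, Pink 9, Red 0, Purple 0, Orange 6. Green and Pink advance.
Runoff: Green is ranked above Pink on 12 ballots, Pink above Green on 15.

Pink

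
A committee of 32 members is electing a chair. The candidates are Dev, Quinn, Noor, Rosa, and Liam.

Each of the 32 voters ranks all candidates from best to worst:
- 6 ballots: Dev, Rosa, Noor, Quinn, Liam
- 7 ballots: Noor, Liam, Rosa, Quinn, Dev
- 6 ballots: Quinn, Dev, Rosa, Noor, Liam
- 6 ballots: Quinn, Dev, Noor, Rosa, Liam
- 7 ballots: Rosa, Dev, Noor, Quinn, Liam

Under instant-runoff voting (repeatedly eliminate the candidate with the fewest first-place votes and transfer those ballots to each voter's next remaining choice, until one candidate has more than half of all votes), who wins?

Round 1: Dev 6, Quinn 12, Noor 7, Rosa 7, Liam 0. Liam eliminated.
Round 2: Dev 6, Quinn 12, Noor 7, Rosa 7. Dev eliminated.
Round 3: Quinn 12, Noor 7, Rosa 13. Noor eliminated.
Round 4: Quinn 12, Rosa 20. Rosa has a majority (≥17).

Rosa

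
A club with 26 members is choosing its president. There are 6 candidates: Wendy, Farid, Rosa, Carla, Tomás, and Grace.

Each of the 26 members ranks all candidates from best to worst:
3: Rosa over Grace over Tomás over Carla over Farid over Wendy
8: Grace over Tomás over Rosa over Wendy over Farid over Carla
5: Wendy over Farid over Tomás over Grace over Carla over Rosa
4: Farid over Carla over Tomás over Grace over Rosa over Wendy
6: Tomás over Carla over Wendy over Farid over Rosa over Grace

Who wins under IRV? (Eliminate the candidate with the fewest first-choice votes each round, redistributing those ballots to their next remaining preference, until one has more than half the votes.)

Tomás

Round 1: Wendy 5, Farid 4, Rosa 3, Carla 0, Tomás 6, Grace 8. Carla eliminated.
Round 2: Wendy 5, Farid 4, Rosa 3, Tomás 6, Grace 8. Rosa eliminated.
Round 3: Wendy 5, Farid 4, Tomás 6, Grace 11. Farid eliminated.
Round 4: Wendy 5, Tomás 10, Grace 11. Wendy eliminated.
Round 5: Tomás 15, Grace 11. Tomás has a majority (≥14).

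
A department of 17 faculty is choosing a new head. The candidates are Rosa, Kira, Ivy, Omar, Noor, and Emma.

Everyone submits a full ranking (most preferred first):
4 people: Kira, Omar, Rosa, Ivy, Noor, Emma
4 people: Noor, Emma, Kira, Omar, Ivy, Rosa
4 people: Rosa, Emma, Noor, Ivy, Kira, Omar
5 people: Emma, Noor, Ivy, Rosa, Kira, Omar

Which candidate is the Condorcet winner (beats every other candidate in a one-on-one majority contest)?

Emma

Emma vs Rosa: 9–8
Emma vs Kira: 13–4
Emma vs Ivy: 13–4
Emma vs Omar: 13–4
Emma vs Noor: 9–8
Emma beats every other candidate.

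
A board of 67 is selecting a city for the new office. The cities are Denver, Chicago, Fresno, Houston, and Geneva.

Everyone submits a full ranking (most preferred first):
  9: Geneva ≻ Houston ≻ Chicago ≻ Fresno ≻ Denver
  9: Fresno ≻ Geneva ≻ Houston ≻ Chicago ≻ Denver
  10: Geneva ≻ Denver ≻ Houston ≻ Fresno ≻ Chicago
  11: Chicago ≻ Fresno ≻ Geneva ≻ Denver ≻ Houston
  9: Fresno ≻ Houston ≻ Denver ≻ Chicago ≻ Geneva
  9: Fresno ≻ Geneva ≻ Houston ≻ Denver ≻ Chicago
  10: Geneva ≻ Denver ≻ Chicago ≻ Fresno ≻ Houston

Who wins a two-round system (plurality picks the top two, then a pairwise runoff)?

Round 1 first-place votes: Denver 0, Chicago 11, Fresno 27, Houston 0, Geneva 29. Geneva and Fresno advance.
Runoff: Geneva is ranked above Fresno on 29 ballots, Fresno above Geneva on 38.

Fresno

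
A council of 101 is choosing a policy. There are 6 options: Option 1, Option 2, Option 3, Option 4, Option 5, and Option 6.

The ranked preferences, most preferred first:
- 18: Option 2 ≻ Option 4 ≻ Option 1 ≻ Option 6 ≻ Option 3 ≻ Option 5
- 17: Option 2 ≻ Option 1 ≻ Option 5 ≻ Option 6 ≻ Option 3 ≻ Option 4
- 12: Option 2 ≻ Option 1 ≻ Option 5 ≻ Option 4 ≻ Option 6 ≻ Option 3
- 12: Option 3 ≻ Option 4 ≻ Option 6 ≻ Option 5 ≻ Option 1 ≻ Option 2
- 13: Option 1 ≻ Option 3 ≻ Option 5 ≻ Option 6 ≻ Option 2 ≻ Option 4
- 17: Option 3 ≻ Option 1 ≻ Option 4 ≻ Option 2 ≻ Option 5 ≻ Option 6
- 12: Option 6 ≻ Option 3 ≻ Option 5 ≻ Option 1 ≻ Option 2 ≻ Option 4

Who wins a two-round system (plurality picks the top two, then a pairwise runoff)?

Option 3

Round 1 first-place votes: Option 1 13, Option 2 47, Option 3 29, Option 4 0, Option 5 0, Option 6 12. Option 2 and Option 3 advance.
Runoff: Option 2 is ranked above Option 3 on 47 ballots, Option 3 above Option 2 on 54.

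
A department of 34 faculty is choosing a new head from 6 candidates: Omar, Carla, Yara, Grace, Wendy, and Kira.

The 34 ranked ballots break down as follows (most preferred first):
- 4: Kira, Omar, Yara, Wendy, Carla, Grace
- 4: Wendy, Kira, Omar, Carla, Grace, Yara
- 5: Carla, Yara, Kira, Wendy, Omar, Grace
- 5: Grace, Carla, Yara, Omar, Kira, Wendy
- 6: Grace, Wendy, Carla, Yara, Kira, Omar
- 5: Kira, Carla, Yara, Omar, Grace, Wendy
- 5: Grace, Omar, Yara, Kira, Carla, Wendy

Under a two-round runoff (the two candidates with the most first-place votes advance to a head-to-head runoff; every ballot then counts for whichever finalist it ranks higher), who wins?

Round 1 first-place votes: Omar 0, Carla 5, Yara 0, Grace 16, Wendy 4, Kira 9. Grace and Kira advance.
Runoff: Grace is ranked above Kira on 16 ballots, Kira above Grace on 18.

Kira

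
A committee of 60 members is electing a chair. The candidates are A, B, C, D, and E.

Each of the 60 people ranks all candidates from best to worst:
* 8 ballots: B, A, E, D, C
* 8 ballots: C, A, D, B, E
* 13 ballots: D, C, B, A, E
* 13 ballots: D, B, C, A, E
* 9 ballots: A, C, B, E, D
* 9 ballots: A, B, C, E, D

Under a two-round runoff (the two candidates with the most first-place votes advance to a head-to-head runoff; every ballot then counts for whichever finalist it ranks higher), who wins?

Round 1 first-place votes: A 18, B 8, C 8, D 26, E 0. D and A advance.
Runoff: D is ranked above A on 26 ballots, A above D on 34.

A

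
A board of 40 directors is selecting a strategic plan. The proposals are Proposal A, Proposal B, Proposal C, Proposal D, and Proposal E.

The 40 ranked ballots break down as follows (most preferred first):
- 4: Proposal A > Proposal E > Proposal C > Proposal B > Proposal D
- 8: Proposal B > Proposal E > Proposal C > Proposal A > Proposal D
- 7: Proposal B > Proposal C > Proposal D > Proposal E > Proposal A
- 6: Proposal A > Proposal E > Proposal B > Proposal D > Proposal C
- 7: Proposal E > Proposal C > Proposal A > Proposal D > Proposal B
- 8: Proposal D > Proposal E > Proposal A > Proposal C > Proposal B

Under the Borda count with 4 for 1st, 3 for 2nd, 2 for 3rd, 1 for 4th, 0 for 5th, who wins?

Proposal E

Proposal A: 4×4 + 8×1 + 7×0 + 6×4 + 7×2 + 8×2 = 78
Proposal B: 4×1 + 8×4 + 7×4 + 6×2 + 7×0 + 8×0 = 76
Proposal C: 4×2 + 8×2 + 7×3 + 6×0 + 7×3 + 8×1 = 74
Proposal D: 4×0 + 8×0 + 7×2 + 6×1 + 7×1 + 8×4 = 59
Proposal E: 4×3 + 8×3 + 7×1 + 6×3 + 7×4 + 8×3 = 113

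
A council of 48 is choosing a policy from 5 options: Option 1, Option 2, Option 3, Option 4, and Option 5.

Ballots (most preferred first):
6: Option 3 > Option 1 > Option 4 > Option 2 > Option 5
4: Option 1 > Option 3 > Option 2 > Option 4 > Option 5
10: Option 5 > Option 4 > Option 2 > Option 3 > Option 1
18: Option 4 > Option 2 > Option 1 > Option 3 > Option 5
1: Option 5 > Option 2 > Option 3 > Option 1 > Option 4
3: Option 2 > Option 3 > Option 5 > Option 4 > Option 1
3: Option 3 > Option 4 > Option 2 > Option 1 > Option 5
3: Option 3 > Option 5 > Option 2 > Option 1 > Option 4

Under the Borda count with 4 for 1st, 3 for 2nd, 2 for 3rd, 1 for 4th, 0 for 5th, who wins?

Option 1: 6×3 + 4×4 + 10×0 + 18×2 + 1×1 + 3×0 + 3×1 + 3×1 = 77
Option 2: 6×1 + 4×2 + 10×2 + 18×3 + 1×3 + 3×4 + 3×2 + 3×2 = 115
Option 3: 6×4 + 4×3 + 10×1 + 18×1 + 1×2 + 3×3 + 3×4 + 3×4 = 99
Option 4: 6×2 + 4×1 + 10×3 + 18×4 + 1×0 + 3×1 + 3×3 + 3×0 = 130
Option 5: 6×0 + 4×0 + 10×4 + 18×0 + 1×4 + 3×2 + 3×0 + 3×3 = 59

Option 4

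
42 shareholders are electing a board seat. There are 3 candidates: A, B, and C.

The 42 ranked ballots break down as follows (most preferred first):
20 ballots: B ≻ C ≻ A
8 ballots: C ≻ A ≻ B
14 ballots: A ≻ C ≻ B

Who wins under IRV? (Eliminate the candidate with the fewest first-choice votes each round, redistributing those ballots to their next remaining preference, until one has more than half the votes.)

A

Round 1: A 14, B 20, C 8. C eliminated.
Round 2: A 22, B 20. A has a majority (≥22).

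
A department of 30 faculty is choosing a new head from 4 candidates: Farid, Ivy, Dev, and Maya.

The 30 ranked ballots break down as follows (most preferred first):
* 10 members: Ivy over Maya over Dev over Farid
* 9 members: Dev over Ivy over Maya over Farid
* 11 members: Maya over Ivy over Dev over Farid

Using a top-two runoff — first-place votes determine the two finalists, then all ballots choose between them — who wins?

Round 1 first-place votes: Farid 0, Ivy 10, Dev 9, Maya 11. Maya and Ivy advance.
Runoff: Maya is ranked above Ivy on 11 ballots, Ivy above Maya on 19.

Ivy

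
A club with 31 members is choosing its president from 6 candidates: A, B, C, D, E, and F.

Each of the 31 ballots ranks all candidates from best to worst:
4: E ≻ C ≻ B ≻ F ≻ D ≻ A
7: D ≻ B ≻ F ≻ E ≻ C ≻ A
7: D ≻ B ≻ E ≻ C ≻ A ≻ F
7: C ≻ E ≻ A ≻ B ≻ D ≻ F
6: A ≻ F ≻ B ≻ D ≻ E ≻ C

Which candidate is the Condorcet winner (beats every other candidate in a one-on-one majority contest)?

B

B vs A: 18–13
B vs C: 20–11
B vs D: 17–14
B vs E: 20–11
B vs F: 25–6
B beats every other candidate.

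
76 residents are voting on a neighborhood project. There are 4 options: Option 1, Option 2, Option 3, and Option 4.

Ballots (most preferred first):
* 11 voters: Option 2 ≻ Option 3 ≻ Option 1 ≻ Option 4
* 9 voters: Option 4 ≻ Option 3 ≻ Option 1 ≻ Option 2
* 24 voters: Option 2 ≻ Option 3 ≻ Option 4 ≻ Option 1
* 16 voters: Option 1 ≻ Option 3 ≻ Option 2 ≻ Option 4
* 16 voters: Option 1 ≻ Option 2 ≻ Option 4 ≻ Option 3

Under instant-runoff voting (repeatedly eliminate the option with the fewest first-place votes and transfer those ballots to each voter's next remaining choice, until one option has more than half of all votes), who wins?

Round 1: Option 1 32, Option 2 35, Option 3 0, Option 4 9. Option 3 eliminated.
Round 2: Option 1 32, Option 2 35, Option 4 9. Option 4 eliminated.
Round 3: Option 1 41, Option 2 35. Option 1 has a majority (≥39).

Option 1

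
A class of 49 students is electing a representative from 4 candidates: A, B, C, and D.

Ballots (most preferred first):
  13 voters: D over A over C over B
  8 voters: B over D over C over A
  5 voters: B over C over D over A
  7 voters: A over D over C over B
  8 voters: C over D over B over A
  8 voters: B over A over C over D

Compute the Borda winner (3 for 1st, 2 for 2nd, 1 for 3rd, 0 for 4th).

D

A: 13×2 + 8×0 + 5×0 + 7×3 + 8×0 + 8×2 = 63
B: 13×0 + 8×3 + 5×3 + 7×0 + 8×1 + 8×3 = 71
C: 13×1 + 8×1 + 5×2 + 7×1 + 8×3 + 8×1 = 70
D: 13×3 + 8×2 + 5×1 + 7×2 + 8×2 + 8×0 = 90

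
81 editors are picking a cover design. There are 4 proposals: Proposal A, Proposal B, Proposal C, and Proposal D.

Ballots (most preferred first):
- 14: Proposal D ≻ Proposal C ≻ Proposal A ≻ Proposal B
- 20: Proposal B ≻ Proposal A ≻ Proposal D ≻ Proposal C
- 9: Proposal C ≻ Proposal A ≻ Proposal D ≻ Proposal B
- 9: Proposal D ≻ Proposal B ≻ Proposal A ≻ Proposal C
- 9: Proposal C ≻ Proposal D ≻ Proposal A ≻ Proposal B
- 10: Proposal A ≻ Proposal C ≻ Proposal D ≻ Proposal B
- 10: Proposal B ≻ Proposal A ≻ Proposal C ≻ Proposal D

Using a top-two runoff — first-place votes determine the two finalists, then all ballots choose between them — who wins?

Round 1 first-place votes: Proposal A 10, Proposal B 30, Proposal C 18, Proposal D 23. Proposal B and Proposal D advance.
Runoff: Proposal B is ranked above Proposal D on 30 ballots, Proposal D above Proposal B on 51.

Proposal D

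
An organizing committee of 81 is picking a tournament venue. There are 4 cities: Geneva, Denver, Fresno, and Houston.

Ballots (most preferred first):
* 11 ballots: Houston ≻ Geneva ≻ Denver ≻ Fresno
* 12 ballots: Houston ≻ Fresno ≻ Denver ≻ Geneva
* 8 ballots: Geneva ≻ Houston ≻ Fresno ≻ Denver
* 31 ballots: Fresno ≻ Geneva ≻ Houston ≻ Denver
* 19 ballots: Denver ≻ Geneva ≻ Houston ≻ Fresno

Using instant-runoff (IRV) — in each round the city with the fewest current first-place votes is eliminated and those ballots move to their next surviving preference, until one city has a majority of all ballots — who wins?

Round 1: Geneva 8, Denver 19, Fresno 31, Houston 23. Geneva eliminated.
Round 2: Denver 19, Fresno 31, Houston 31. Denver eliminated.
Round 3: Fresno 31, Houston 50. Houston has a majority (≥41).

Houston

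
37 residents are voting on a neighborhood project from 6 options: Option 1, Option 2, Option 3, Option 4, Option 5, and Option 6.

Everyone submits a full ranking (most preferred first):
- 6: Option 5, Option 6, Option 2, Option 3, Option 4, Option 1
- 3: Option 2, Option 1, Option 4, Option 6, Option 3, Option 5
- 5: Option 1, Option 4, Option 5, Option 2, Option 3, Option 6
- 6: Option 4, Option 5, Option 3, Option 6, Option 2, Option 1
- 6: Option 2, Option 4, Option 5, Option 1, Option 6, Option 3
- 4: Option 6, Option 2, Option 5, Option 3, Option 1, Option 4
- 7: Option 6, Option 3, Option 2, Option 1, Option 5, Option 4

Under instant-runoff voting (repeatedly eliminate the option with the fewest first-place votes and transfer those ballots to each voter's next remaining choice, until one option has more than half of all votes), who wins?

Round 1: Option 1 5, Option 2 9, Option 3 0, Option 4 6, Option 5 6, Option 6 11. Option 3 eliminated.
Round 2: Option 1 5, Option 2 9, Option 4 6, Option 5 6, Option 6 11. Option 1 eliminated.
Round 3: Option 2 9, Option 4 11, Option 5 6, Option 6 11. Option 5 eliminated.
Round 4: Option 2 9, Option 4 11, Option 6 17. Option 2 eliminated.
Round 5: Option 4 20, Option 6 17. Option 4 has a majority (≥19).

Option 4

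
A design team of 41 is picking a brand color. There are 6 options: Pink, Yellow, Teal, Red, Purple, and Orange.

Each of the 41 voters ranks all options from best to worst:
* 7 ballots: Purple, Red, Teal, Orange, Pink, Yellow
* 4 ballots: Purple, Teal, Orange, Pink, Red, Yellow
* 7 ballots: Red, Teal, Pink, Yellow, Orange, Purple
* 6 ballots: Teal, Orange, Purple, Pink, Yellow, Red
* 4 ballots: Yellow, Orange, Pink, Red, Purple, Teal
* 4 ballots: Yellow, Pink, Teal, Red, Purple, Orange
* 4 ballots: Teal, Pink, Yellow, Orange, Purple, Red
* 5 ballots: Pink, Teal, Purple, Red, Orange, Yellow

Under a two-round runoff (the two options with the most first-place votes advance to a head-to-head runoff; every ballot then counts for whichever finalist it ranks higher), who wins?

Round 1 first-place votes: Pink 5, Yellow 8, Teal 10, Red 7, Purple 11, Orange 0. Purple and Teal advance.
Runoff: Purple is ranked above Teal on 15 ballots, Teal above Purple on 26.

Teal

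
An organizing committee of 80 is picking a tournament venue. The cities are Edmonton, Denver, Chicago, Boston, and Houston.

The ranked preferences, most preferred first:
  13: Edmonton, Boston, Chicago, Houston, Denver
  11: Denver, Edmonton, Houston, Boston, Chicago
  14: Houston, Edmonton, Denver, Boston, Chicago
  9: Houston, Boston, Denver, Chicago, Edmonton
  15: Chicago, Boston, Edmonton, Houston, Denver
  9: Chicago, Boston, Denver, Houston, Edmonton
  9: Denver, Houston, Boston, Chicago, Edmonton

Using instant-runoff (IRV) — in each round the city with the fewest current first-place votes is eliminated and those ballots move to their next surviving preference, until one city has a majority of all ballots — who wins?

Houston

Round 1: Edmonton 13, Denver 20, Chicago 24, Boston 0, Houston 23. Boston eliminated.
Round 2: Edmonton 13, Denver 20, Chicago 24, Houston 23. Edmonton eliminated.
Round 3: Denver 20, Chicago 37, Houston 23. Denver eliminated.
Round 4: Chicago 37, Houston 43. Houston has a majority (≥41).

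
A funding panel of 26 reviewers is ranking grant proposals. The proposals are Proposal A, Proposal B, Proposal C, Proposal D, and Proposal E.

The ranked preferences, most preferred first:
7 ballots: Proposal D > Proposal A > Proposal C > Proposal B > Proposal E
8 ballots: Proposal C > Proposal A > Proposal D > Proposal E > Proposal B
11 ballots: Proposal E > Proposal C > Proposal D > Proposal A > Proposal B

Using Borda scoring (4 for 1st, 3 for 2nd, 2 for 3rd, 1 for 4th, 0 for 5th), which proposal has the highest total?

Proposal C

Proposal A: 7×3 + 8×3 + 11×1 = 56
Proposal B: 7×1 + 8×0 + 11×0 = 7
Proposal C: 7×2 + 8×4 + 11×3 = 79
Proposal D: 7×4 + 8×2 + 11×2 = 66
Proposal E: 7×0 + 8×1 + 11×4 = 52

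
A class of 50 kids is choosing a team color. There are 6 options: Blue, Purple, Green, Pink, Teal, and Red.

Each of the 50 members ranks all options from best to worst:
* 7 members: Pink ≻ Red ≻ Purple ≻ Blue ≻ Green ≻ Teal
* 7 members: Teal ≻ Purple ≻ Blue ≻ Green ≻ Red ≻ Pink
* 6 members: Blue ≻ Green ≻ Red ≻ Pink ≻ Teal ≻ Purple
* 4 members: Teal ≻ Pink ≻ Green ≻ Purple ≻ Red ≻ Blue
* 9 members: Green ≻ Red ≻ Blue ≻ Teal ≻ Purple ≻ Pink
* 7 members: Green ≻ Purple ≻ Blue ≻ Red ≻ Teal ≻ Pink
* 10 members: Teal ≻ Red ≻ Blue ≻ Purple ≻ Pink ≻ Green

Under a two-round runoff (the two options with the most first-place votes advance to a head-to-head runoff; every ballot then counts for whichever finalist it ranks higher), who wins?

Green

Round 1 first-place votes: Blue 6, Purple 0, Green 16, Pink 7, Teal 21, Red 0. Teal and Green advance.
Runoff: Teal is ranked above Green on 21 ballots, Green above Teal on 29.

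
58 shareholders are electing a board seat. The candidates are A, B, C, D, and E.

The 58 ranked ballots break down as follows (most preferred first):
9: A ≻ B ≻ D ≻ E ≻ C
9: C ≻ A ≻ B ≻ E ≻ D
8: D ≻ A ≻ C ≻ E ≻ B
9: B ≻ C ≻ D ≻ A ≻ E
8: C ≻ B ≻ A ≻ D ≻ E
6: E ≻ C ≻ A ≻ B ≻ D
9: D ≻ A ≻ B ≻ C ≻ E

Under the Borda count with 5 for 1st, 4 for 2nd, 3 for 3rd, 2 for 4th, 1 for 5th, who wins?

A: 9×5 + 9×4 + 8×4 + 9×2 + 8×3 + 6×3 + 9×4 = 209
B: 9×4 + 9×3 + 8×1 + 9×5 + 8×4 + 6×2 + 9×3 = 187
C: 9×1 + 9×5 + 8×3 + 9×4 + 8×5 + 6×4 + 9×2 = 196
D: 9×3 + 9×1 + 8×5 + 9×3 + 8×2 + 6×1 + 9×5 = 170
E: 9×2 + 9×2 + 8×2 + 9×1 + 8×1 + 6×5 + 9×1 = 108

A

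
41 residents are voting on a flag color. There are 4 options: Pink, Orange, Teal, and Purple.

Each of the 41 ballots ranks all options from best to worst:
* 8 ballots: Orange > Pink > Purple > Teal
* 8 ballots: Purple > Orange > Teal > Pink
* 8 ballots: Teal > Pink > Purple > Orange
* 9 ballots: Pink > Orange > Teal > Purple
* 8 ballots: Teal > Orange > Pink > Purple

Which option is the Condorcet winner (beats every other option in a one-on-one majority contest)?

Orange

Orange vs Pink: 24–17
Orange vs Teal: 25–16
Orange vs Purple: 25–16
Orange beats every other option.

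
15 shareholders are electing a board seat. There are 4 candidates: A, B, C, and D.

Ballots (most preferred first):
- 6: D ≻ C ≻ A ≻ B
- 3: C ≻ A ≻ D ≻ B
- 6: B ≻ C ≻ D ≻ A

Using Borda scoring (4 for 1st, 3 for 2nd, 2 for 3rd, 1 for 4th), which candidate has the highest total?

C

A: 6×2 + 3×3 + 6×1 = 27
B: 6×1 + 3×1 + 6×4 = 33
C: 6×3 + 3×4 + 6×3 = 48
D: 6×4 + 3×2 + 6×2 = 42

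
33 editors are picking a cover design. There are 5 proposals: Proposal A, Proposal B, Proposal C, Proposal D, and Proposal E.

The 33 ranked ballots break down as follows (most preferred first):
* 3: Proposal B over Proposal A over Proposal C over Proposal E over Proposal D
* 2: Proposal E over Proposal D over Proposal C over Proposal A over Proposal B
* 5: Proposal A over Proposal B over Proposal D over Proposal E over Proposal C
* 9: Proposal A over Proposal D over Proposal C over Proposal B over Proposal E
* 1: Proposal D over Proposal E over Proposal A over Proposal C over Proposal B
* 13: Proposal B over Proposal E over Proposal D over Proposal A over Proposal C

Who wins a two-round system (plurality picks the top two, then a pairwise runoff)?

Proposal A

Round 1 first-place votes: Proposal A 14, Proposal B 16, Proposal C 0, Proposal D 1, Proposal E 2. Proposal B and Proposal A advance.
Runoff: Proposal B is ranked above Proposal A on 16 ballots, Proposal A above Proposal B on 17.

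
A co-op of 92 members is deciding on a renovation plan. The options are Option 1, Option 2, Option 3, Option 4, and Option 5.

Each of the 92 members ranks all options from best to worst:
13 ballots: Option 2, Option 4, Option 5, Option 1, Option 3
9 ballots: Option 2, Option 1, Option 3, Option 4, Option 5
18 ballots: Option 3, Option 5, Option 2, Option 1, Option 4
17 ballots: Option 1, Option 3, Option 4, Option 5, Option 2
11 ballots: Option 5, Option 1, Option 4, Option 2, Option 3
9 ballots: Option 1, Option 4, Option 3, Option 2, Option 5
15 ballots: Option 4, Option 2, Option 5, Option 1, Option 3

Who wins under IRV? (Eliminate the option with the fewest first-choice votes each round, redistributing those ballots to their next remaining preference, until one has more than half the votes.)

Round 1: Option 1 26, Option 2 22, Option 3 18, Option 4 15, Option 5 11. Option 5 eliminated.
Round 2: Option 1 37, Option 2 22, Option 3 18, Option 4 15. Option 4 eliminated.
Round 3: Option 1 37, Option 2 37, Option 3 18. Option 3 eliminated.
Round 4: Option 1 37, Option 2 55. Option 2 has a majority (≥47).

Option 2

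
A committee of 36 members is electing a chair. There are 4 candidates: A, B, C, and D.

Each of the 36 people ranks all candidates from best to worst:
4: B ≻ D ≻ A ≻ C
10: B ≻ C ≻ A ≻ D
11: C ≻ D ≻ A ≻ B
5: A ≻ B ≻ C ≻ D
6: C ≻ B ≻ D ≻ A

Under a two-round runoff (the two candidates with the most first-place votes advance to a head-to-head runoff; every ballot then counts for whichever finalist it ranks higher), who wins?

B

Round 1 first-place votes: A 5, B 14, C 17, D 0. C and B advance.
Runoff: C is ranked above B on 17 ballots, B above C on 19.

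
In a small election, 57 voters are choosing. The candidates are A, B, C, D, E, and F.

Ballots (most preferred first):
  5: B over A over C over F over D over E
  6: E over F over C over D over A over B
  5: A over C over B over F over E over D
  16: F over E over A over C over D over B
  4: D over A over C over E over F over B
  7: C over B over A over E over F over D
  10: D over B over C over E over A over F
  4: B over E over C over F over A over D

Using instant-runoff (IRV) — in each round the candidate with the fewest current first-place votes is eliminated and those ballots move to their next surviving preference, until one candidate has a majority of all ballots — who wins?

Round 1: A 5, B 9, C 7, D 14, E 6, F 16. A eliminated.
Round 2: B 9, C 12, D 14, E 6, F 16. E eliminated.
Round 3: B 9, C 12, D 14, F 22. B eliminated.
Round 4: C 21, D 14, F 22. D eliminated.
Round 5: C 35, F 22. C has a majority (≥29).

C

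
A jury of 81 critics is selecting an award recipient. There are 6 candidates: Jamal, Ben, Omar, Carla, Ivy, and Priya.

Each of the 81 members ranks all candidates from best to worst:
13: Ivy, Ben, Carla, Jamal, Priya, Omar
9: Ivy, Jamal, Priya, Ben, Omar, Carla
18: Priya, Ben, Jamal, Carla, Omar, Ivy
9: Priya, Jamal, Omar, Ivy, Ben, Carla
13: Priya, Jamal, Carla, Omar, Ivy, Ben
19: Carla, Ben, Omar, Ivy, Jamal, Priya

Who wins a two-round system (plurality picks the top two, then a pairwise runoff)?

Ivy

Round 1 first-place votes: Jamal 0, Ben 0, Omar 0, Carla 19, Ivy 22, Priya 40. Priya and Ivy advance.
Runoff: Priya is ranked above Ivy on 40 ballots, Ivy above Priya on 41.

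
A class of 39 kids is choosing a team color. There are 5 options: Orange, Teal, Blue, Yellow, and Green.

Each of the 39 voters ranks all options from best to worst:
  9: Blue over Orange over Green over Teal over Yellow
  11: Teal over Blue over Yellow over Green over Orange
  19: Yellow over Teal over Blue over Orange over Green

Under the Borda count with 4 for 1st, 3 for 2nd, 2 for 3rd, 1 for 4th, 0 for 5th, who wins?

Teal

Orange: 9×3 + 11×0 + 19×1 = 46
Teal: 9×1 + 11×4 + 19×3 = 110
Blue: 9×4 + 11×3 + 19×2 = 107
Yellow: 9×0 + 11×2 + 19×4 = 98
Green: 9×2 + 11×1 + 19×0 = 29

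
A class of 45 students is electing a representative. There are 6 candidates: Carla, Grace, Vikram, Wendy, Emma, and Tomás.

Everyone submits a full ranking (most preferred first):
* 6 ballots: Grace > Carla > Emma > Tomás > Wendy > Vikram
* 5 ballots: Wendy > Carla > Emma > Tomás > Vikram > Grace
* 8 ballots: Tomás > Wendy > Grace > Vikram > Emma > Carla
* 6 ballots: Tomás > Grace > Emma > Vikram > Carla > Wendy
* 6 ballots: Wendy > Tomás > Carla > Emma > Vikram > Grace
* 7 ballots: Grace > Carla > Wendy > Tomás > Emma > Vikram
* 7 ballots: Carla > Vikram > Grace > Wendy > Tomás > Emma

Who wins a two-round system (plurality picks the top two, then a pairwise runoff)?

Tomás

Round 1 first-place votes: Carla 7, Grace 13, Vikram 0, Wendy 11, Emma 0, Tomás 14. Tomás and Grace advance.
Runoff: Tomás is ranked above Grace on 25 ballots, Grace above Tomás on 20.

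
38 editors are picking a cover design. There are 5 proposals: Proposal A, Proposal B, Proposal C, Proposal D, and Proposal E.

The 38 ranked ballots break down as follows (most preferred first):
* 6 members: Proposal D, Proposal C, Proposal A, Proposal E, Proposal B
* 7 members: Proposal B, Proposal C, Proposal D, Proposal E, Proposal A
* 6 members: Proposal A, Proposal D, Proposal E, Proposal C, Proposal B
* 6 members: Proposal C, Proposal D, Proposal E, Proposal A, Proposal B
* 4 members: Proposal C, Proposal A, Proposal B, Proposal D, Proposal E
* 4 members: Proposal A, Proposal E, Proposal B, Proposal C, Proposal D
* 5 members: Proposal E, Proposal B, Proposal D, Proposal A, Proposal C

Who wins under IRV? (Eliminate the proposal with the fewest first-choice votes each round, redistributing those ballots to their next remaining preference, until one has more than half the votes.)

Proposal C

Round 1: Proposal A 10, Proposal B 7, Proposal C 10, Proposal D 6, Proposal E 5. Proposal E eliminated.
Round 2: Proposal A 10, Proposal B 12, Proposal C 10, Proposal D 6. Proposal D eliminated.
Round 3: Proposal A 10, Proposal B 12, Proposal C 16. Proposal A eliminated.
Round 4: Proposal B 16, Proposal C 22. Proposal C has a majority (≥20).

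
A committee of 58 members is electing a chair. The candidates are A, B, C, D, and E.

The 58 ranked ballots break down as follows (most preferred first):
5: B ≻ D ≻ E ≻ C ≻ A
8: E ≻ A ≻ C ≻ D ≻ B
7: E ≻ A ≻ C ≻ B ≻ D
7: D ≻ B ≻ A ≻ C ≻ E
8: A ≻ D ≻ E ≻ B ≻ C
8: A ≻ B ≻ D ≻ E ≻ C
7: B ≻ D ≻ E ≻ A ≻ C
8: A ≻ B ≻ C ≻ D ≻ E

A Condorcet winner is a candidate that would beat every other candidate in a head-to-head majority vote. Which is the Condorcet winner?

A vs B: 39–19
A vs C: 53–5
A vs D: 39–19
A vs E: 31–27
A beats every other candidate.

A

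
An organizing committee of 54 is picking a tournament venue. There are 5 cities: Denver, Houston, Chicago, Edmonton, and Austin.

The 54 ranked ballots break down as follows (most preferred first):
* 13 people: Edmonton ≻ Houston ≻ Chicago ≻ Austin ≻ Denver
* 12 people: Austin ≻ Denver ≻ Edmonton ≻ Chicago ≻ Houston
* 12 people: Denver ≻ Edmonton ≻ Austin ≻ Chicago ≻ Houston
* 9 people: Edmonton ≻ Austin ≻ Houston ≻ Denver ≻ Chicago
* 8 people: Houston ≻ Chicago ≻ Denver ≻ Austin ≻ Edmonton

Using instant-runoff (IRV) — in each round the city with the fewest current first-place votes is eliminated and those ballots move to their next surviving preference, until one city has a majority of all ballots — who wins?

Denver

Round 1: Denver 12, Houston 8, Chicago 0, Edmonton 22, Austin 12. Chicago eliminated.
Round 2: Denver 12, Houston 8, Edmonton 22, Austin 12. Houston eliminated.
Round 3: Denver 20, Edmonton 22, Austin 12. Austin eliminated.
Round 4: Denver 32, Edmonton 22. Denver has a majority (≥28).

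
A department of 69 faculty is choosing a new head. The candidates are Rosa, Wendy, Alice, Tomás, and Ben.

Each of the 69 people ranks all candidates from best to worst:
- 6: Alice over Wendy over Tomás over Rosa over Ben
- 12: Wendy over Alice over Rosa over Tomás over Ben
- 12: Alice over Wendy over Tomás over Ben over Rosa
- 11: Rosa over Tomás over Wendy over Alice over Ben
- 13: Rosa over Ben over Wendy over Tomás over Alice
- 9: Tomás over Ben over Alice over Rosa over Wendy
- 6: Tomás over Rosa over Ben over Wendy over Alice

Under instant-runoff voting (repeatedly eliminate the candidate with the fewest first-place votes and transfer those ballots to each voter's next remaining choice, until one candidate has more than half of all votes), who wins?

Alice

Round 1: Rosa 24, Wendy 12, Alice 18, Tomás 15, Ben 0. Ben eliminated.
Round 2: Rosa 24, Wendy 12, Alice 18, Tomás 15. Wendy eliminated.
Round 3: Rosa 24, Alice 30, Tomás 15. Tomás eliminated.
Round 4: Rosa 30, Alice 39. Alice has a majority (≥35).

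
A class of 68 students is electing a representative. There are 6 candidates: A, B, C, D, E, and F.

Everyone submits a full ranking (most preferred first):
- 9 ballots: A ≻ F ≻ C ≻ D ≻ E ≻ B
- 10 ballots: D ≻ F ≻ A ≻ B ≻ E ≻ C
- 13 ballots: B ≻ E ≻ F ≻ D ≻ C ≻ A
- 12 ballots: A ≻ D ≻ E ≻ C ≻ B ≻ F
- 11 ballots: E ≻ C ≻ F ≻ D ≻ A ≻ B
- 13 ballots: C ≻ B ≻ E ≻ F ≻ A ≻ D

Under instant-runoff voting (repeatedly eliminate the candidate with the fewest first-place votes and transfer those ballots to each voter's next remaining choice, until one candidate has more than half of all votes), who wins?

C

Round 1: A 21, B 13, C 13, D 10, E 11, F 0. F eliminated.
Round 2: A 21, B 13, C 13, D 10, E 11. D eliminated.
Round 3: A 31, B 13, C 13, E 11. E eliminated.
Round 4: A 31, B 13, C 24. B eliminated.
Round 5: A 31, C 37. C has a majority (≥35).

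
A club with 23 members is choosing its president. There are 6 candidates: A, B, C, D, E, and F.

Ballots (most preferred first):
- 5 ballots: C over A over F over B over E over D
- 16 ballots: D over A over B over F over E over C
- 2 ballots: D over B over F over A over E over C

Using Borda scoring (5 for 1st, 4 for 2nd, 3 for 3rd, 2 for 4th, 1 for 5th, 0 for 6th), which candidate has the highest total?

D

A: 5×4 + 16×4 + 2×2 = 88
B: 5×2 + 16×3 + 2×4 = 66
C: 5×5 + 16×0 + 2×0 = 25
D: 5×0 + 16×5 + 2×5 = 90
E: 5×1 + 16×1 + 2×1 = 23
F: 5×3 + 16×2 + 2×3 = 53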